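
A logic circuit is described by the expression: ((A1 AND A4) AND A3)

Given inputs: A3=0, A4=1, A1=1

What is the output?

Substituting: ((1 AND 1) AND 0)
= 0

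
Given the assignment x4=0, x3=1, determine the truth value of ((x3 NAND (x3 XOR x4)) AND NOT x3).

Substituting: ((1 NAND (1 XOR 0)) AND NOT 1)
= 0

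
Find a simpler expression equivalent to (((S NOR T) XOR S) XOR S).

By XOR self-cancellation ((E XOR v) XOR v = E):
= (S NOR T)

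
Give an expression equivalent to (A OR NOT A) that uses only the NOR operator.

((A NOR (A NOR A)) NOR (A NOR (A NOR A)))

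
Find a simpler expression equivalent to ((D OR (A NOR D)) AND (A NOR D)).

By absorption (E AND (E OR v) = E):
= (A NOR D)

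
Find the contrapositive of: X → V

Contrapositive: NOT V → NOT X
Note: A statement and its contrapositive are logically equivalent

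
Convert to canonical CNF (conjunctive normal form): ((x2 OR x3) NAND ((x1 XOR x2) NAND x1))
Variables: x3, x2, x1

(x3 OR NOT x2 OR x1) AND (x3 OR NOT x2 OR NOT x1) AND (NOT x3 OR x2 OR x1) AND (NOT x3 OR NOT x2 OR x1) AND (NOT x3 OR NOT x2 OR NOT x1)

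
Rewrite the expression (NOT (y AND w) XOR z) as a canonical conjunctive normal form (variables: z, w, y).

(z OR NOT w OR NOT y) AND (NOT z OR w OR y) AND (NOT z OR w OR NOT y) AND (NOT z OR NOT w OR y)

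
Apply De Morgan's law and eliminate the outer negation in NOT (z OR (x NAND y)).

NOT z AND NOT (x NAND y)
De Morgan's: NOT(OR of terms) = AND of negations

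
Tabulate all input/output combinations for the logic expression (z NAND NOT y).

z | y | Output
--------------
0 | 0 | 1
0 | 1 | 1
1 | 0 | 0
1 | 1 | 1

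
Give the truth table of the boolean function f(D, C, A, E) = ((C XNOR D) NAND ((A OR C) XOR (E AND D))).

D | C | A | E | Output
----------------------
0 | 0 | 0 | 0 | 1
0 | 0 | 0 | 1 | 1
0 | 0 | 1 | 0 | 0
0 | 0 | 1 | 1 | 0
0 | 1 | 0 | 0 | 1
0 | 1 | 0 | 1 | 1
0 | 1 | 1 | 0 | 1
0 | 1 | 1 | 1 | 1
1 | 0 | 0 | 0 | 1
1 | 0 | 0 | 1 | 1
1 | 0 | 1 | 0 | 1
1 | 0 | 1 | 1 | 1
1 | 1 | 0 | 0 | 0
1 | 1 | 0 | 1 | 1
1 | 1 | 1 | 0 | 0
1 | 1 | 1 | 1 | 1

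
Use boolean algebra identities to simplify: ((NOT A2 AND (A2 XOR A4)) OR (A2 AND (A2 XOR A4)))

By distribution ((E AND v) OR (E AND NOT v) = E):
= (A2 XOR A4)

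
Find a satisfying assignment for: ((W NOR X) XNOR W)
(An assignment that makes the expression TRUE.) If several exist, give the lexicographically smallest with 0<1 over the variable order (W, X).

W=0, X=1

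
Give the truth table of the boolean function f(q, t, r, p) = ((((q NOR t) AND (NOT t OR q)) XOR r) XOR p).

q | t | r | p | Output
----------------------
0 | 0 | 0 | 0 | 1
0 | 0 | 0 | 1 | 0
0 | 0 | 1 | 0 | 0
0 | 0 | 1 | 1 | 1
0 | 1 | 0 | 0 | 0
0 | 1 | 0 | 1 | 1
0 | 1 | 1 | 0 | 1
0 | 1 | 1 | 1 | 0
1 | 0 | 0 | 0 | 0
1 | 0 | 0 | 1 | 1
1 | 0 | 1 | 0 | 1
1 | 0 | 1 | 1 | 0
1 | 1 | 0 | 0 | 0
1 | 1 | 0 | 1 | 1
1 | 1 | 1 | 0 | 1
1 | 1 | 1 | 1 | 0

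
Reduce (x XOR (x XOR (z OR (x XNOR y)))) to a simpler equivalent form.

By XOR self-cancellation ((E XOR v) XOR v = E):
= (z OR (x XNOR y))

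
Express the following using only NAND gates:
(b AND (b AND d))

((b NAND ((b NAND d) NAND (b NAND d))) NAND (b NAND ((b NAND d) NAND (b NAND d))))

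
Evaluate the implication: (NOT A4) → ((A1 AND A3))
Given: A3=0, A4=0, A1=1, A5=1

Antecedent (NOT A4) = 1; consequent ((A1 AND A3)) = 0.
1 → 0 = 0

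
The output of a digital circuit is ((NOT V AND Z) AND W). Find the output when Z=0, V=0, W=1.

Substituting: ((NOT 0 AND 0) AND 1)
= 0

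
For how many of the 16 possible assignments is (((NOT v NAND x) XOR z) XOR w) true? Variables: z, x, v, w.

Satisfying assignments: (0,0,0,0), (0,0,1,0), (0,1,0,1), (0,1,1,0), (1,0,0,1), (1,0,1,1), (1,1,0,0), (1,1,1,1)
Count: 8 out of 16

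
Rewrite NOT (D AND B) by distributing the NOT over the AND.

NOT D OR NOT B
De Morgan's: NOT(AND of terms) = OR of negations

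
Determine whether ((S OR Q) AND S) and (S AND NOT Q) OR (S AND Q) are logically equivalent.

Yes, they are equivalent — the two output columns agree on all 4 assignments:
S | Q | Expression 1 | Expression 2
-----------------------------------
0 | 0 | 0 | 0
0 | 1 | 0 | 0
1 | 0 | 1 | 1
1 | 1 | 1 | 1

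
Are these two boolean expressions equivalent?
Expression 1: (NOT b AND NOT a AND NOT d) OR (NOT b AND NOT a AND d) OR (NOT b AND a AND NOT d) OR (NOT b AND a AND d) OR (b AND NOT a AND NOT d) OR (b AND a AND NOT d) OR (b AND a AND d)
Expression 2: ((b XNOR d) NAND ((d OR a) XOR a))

Yes, they are equivalent — the two output columns agree on all 8 assignments:
b | a | d | Expression 1 | Expression 2
---------------------------------------
0 | 0 | 0 | 1 | 1
0 | 0 | 1 | 1 | 1
0 | 1 | 0 | 1 | 1
0 | 1 | 1 | 1 | 1
1 | 0 | 0 | 1 | 1
1 | 0 | 1 | 0 | 0
1 | 1 | 0 | 1 | 1
1 | 1 | 1 | 1 | 1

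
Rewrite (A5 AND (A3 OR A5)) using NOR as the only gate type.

((A5 NOR A5) NOR (((A3 NOR A5) NOR (A3 NOR A5)) NOR ((A3 NOR A5) NOR (A3 NOR A5))))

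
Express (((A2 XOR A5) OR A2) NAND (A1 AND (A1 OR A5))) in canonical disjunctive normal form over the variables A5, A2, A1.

(NOT A5 AND NOT A2 AND NOT A1) OR (NOT A5 AND NOT A2 AND A1) OR (NOT A5 AND A2 AND NOT A1) OR (A5 AND NOT A2 AND NOT A1) OR (A5 AND A2 AND NOT A1)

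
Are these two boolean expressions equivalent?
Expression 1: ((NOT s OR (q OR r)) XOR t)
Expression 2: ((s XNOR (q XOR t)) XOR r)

No. Counterexample: with t=0, r=0, q=1, s=0, Expression 1 = 1 but Expression 2 = 0.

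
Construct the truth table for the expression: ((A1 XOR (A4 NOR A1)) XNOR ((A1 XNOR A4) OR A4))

A4 | A1 | Output
----------------
0 | 0 | 1
0 | 1 | 0
1 | 0 | 0
1 | 1 | 1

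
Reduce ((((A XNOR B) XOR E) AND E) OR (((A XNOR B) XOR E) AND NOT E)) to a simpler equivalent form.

By distribution ((E AND v) OR (E AND NOT v) = E):
= ((A XNOR B) XOR E)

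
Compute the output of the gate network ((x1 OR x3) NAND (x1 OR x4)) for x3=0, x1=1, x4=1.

Substituting: ((1 OR 0) NAND (1 OR 1))
= 0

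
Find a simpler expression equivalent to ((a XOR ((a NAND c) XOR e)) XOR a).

By XOR self-cancellation ((E XOR v) XOR v = E):
= ((a NAND c) XOR e)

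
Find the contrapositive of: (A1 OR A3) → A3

Contrapositive: NOT A3 → NOT (A1 OR A3)
Note: A statement and its contrapositive are logically equivalent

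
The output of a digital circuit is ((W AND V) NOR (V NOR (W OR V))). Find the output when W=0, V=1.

Substituting: ((0 AND 1) NOR (1 NOR (0 OR 1)))
= 1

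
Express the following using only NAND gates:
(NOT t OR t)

(((t NAND t) NAND (t NAND t)) NAND (t NAND t))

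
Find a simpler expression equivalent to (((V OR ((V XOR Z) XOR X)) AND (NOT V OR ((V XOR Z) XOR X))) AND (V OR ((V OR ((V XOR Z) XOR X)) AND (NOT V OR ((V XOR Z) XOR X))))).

By absorption (E AND (E OR v) = E) then distribution ((E OR v) AND (E OR NOT v) = E):
= ((V XOR Z) XOR X)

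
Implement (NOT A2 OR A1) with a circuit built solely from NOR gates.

(((A2 NOR A2) NOR A1) NOR ((A2 NOR A2) NOR A1))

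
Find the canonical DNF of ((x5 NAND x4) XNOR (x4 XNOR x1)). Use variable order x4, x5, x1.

(NOT x4 AND NOT x5 AND NOT x1) OR (NOT x4 AND x5 AND NOT x1) OR (x4 AND NOT x5 AND x1) OR (x4 AND x5 AND NOT x1)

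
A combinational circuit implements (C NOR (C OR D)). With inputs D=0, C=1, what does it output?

Substituting: (1 NOR (1 OR 0))
= 0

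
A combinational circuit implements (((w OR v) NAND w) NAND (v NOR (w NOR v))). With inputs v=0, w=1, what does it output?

Substituting: (((1 OR 0) NAND 1) NAND (0 NOR (1 NOR 0)))
= 1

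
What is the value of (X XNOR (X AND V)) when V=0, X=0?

Substituting: (0 XNOR (0 AND 0))
= 1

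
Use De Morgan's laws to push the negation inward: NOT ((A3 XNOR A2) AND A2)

NOT (A3 XNOR A2) OR NOT A2
De Morgan's: NOT(AND of terms) = OR of negations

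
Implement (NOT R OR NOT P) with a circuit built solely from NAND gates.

(((R NAND R) NAND (R NAND R)) NAND ((P NAND P) NAND (P NAND P)))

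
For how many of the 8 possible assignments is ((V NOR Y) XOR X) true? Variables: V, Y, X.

Satisfying assignments: (0,0,0), (0,1,1), (1,0,1), (1,1,1)
Count: 4 out of 8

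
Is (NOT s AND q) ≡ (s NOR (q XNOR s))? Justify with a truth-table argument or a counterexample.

Yes, they are equivalent — the two output columns agree on all 4 assignments:
s | q | Expression 1 | Expression 2
-----------------------------------
0 | 0 | 0 | 0
0 | 1 | 1 | 1
1 | 0 | 0 | 0
1 | 1 | 0 | 0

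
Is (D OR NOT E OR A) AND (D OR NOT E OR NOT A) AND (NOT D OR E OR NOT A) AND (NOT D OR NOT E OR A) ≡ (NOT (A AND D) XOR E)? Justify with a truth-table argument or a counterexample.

Yes, they are equivalent — the two output columns agree on all 8 assignments:
D | E | A | Expression 1 | Expression 2
---------------------------------------
0 | 0 | 0 | 1 | 1
0 | 0 | 1 | 1 | 1
0 | 1 | 0 | 0 | 0
0 | 1 | 1 | 0 | 0
1 | 0 | 0 | 1 | 1
1 | 0 | 1 | 0 | 0
1 | 1 | 0 | 0 | 0
1 | 1 | 1 | 1 | 1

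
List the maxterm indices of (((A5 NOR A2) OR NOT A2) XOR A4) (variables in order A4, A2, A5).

ΠM(2, 3, 4, 5) = (A4 OR NOT A2 OR A5) AND (A4 OR NOT A2 OR NOT A5) AND (NOT A4 OR A2 OR A5) AND (NOT A4 OR A2 OR NOT A5)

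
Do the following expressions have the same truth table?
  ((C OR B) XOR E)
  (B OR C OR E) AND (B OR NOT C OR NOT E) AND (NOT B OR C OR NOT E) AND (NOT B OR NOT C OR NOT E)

Yes, they are equivalent — the two output columns agree on all 8 assignments:
B | C | E | Expression 1 | Expression 2
---------------------------------------
0 | 0 | 0 | 0 | 0
0 | 0 | 1 | 1 | 1
0 | 1 | 0 | 1 | 1
0 | 1 | 1 | 0 | 0
1 | 0 | 0 | 1 | 1
1 | 0 | 1 | 0 | 0
1 | 1 | 0 | 1 | 1
1 | 1 | 1 | 0 | 0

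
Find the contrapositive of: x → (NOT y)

Contrapositive: y → NOT x
Note: A statement and its contrapositive are logically equivalent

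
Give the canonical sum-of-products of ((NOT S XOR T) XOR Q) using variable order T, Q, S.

Σm(0, 3, 5, 6) = (NOT T AND NOT Q AND NOT S) OR (NOT T AND Q AND S) OR (T AND NOT Q AND S) OR (T AND Q AND NOT S)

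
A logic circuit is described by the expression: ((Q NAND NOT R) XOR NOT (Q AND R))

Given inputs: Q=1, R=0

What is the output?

Substituting: ((1 NAND NOT 0) XOR NOT (1 AND 0))
= 1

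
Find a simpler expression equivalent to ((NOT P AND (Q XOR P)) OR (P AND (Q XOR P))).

By distribution ((E AND v) OR (E AND NOT v) = E):
= (Q XOR P)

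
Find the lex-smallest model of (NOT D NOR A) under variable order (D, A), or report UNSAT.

D=1, A=0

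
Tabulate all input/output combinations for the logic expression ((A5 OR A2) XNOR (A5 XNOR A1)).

A2 | A5 | A1 | Output
---------------------
0 | 0 | 0 | 0
0 | 0 | 1 | 1
0 | 1 | 0 | 0
0 | 1 | 1 | 1
1 | 0 | 0 | 1
1 | 0 | 1 | 0
1 | 1 | 0 | 0
1 | 1 | 1 | 1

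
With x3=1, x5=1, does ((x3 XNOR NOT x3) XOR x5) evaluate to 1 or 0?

Substituting: ((1 XNOR NOT 1) XOR 1)
= 1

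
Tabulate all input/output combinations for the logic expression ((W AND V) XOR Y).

Y | V | W | Output
------------------
0 | 0 | 0 | 0
0 | 0 | 1 | 0
0 | 1 | 0 | 0
0 | 1 | 1 | 1
1 | 0 | 0 | 1
1 | 0 | 1 | 1
1 | 1 | 0 | 1
1 | 1 | 1 | 0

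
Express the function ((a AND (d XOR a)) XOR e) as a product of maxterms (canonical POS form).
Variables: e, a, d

ΠM(0, 1, 3, 6) = (e OR a OR d) AND (e OR a OR NOT d) AND (e OR NOT a OR NOT d) AND (NOT e OR NOT a OR d)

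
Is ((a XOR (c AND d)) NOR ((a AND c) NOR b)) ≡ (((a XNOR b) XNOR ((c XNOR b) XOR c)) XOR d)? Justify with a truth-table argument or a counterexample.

No. Counterexample: with d=0, a=0, c=0, b=0, Expression 1 = 0 but Expression 2 = 1.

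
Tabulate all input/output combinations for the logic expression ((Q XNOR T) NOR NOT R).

Q | T | R | Output
------------------
0 | 0 | 0 | 0
0 | 0 | 1 | 0
0 | 1 | 0 | 0
0 | 1 | 1 | 1
1 | 0 | 0 | 0
1 | 0 | 1 | 1
1 | 1 | 0 | 0
1 | 1 | 1 | 0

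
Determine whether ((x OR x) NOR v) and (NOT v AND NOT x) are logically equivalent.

Yes, they are equivalent — the two output columns agree on all 4 assignments:
v | x | Expression 1 | Expression 2
-----------------------------------
0 | 0 | 1 | 1
0 | 1 | 0 | 0
1 | 0 | 0 | 0
1 | 1 | 0 | 0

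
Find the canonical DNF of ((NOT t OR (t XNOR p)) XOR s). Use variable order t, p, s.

(NOT t AND NOT p AND NOT s) OR (NOT t AND p AND NOT s) OR (t AND NOT p AND s) OR (t AND p AND NOT s)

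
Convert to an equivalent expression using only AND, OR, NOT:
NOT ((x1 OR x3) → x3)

(x1 OR x3) AND NOT x3
(Negated implication: NOT(A → B) = A AND NOT B)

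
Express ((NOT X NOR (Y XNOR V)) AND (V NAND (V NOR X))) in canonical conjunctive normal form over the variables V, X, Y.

(V OR X OR Y) AND (V OR X OR NOT Y) AND (V OR NOT X OR Y) AND (NOT V OR X OR Y) AND (NOT V OR X OR NOT Y) AND (NOT V OR NOT X OR NOT Y)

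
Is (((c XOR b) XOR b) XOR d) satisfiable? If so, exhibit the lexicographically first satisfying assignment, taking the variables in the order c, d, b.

c=0, d=1, b=0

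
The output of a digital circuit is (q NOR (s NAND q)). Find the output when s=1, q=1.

Substituting: (1 NOR (1 NAND 1))
= 0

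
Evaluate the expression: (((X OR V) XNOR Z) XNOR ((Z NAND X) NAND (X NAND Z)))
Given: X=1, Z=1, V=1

Substituting: (((1 OR 1) XNOR 1) XNOR ((1 NAND 1) NAND (1 NAND 1)))
= 1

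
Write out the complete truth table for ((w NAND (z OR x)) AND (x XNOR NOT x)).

z | x | w | Output
------------------
0 | 0 | 0 | 0
0 | 0 | 1 | 0
0 | 1 | 0 | 0
0 | 1 | 1 | 0
1 | 0 | 0 | 0
1 | 0 | 1 | 0
1 | 1 | 0 | 0
1 | 1 | 1 | 0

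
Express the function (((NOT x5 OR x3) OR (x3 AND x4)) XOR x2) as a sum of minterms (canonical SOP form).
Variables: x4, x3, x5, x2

Σm(0, 3, 4, 6, 8, 11, 12, 14) = (NOT x4 AND NOT x3 AND NOT x5 AND NOT x2) OR (NOT x4 AND NOT x3 AND x5 AND x2) OR (NOT x4 AND x3 AND NOT x5 AND NOT x2) OR (NOT x4 AND x3 AND x5 AND NOT x2) OR (x4 AND NOT x3 AND NOT x5 AND NOT x2) OR (x4 AND NOT x3 AND x5 AND x2) OR (x4 AND x3 AND NOT x5 AND NOT x2) OR (x4 AND x3 AND x5 AND NOT x2)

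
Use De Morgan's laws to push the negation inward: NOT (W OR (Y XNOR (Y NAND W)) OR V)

NOT W AND NOT (Y XNOR (Y NAND W)) AND NOT V
De Morgan's: NOT(OR of terms) = AND of negations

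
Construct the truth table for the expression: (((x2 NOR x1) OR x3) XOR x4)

x2 | x4 | x1 | x3 | Output
--------------------------
0 | 0 | 0 | 0 | 1
0 | 0 | 0 | 1 | 1
0 | 0 | 1 | 0 | 0
0 | 0 | 1 | 1 | 1
0 | 1 | 0 | 0 | 0
0 | 1 | 0 | 1 | 0
0 | 1 | 1 | 0 | 1
0 | 1 | 1 | 1 | 0
1 | 0 | 0 | 0 | 0
1 | 0 | 0 | 1 | 1
1 | 0 | 1 | 0 | 0
1 | 0 | 1 | 1 | 1
1 | 1 | 0 | 0 | 1
1 | 1 | 0 | 1 | 0
1 | 1 | 1 | 0 | 1
1 | 1 | 1 | 1 | 0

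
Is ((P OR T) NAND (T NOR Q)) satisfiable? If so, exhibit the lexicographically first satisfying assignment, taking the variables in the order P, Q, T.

P=0, Q=0, T=0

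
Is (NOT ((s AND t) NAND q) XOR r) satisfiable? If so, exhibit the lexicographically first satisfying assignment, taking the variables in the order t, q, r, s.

t=0, q=0, r=1, s=0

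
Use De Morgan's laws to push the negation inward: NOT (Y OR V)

NOT Y AND NOT V
De Morgan's: NOT(OR of terms) = AND of negations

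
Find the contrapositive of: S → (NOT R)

Contrapositive: R → NOT S
Note: A statement and its contrapositive are logically equivalent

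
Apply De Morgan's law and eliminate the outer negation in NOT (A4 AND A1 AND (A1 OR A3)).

NOT A4 OR NOT A1 OR NOT (A1 OR A3)
De Morgan's: NOT(AND of terms) = OR of negations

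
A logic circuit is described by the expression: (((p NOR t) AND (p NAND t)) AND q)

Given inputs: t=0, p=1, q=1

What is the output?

Substituting: (((1 NOR 0) AND (1 NAND 0)) AND 1)
= 0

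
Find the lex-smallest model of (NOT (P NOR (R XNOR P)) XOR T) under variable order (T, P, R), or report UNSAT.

T=0, P=0, R=0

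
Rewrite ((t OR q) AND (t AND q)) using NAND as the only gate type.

((((t NAND t) NAND (q NAND q)) NAND ((t NAND q) NAND (t NAND q))) NAND (((t NAND t) NAND (q NAND q)) NAND ((t NAND q) NAND (t NAND q))))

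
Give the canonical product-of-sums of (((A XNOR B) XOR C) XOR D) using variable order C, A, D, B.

ΠM(1, 2, 4, 7, 8, 11, 13, 14) = (C OR A OR D OR NOT B) AND (C OR A OR NOT D OR B) AND (C OR NOT A OR D OR B) AND (C OR NOT A OR NOT D OR NOT B) AND (NOT C OR A OR D OR B) AND (NOT C OR A OR NOT D OR NOT B) AND (NOT C OR NOT A OR D OR NOT B) AND (NOT C OR NOT A OR NOT D OR B)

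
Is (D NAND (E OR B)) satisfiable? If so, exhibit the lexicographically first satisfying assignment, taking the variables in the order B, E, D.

B=0, E=0, D=0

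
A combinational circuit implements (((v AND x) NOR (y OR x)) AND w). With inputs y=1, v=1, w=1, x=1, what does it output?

Substituting: (((1 AND 1) NOR (1 OR 1)) AND 1)
= 0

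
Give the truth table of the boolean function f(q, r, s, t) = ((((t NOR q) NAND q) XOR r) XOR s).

q | r | s | t | Output
----------------------
0 | 0 | 0 | 0 | 1
0 | 0 | 0 | 1 | 1
0 | 0 | 1 | 0 | 0
0 | 0 | 1 | 1 | 0
0 | 1 | 0 | 0 | 0
0 | 1 | 0 | 1 | 0
0 | 1 | 1 | 0 | 1
0 | 1 | 1 | 1 | 1
1 | 0 | 0 | 0 | 1
1 | 0 | 0 | 1 | 1
1 | 0 | 1 | 0 | 0
1 | 0 | 1 | 1 | 0
1 | 1 | 0 | 0 | 0
1 | 1 | 0 | 1 | 0
1 | 1 | 1 | 0 | 1
1 | 1 | 1 | 1 | 1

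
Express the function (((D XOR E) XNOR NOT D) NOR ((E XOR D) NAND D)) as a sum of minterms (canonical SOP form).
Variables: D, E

Σm(2) = (D AND NOT E)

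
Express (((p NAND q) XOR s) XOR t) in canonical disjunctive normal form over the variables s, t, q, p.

(NOT s AND NOT t AND NOT q AND NOT p) OR (NOT s AND NOT t AND NOT q AND p) OR (NOT s AND NOT t AND q AND NOT p) OR (NOT s AND t AND q AND p) OR (s AND NOT t AND q AND p) OR (s AND t AND NOT q AND NOT p) OR (s AND t AND NOT q AND p) OR (s AND t AND q AND NOT p)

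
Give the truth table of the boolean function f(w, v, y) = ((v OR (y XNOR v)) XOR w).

w | v | y | Output
------------------
0 | 0 | 0 | 1
0 | 0 | 1 | 0
0 | 1 | 0 | 1
0 | 1 | 1 | 1
1 | 0 | 0 | 0
1 | 0 | 1 | 1
1 | 1 | 0 | 0
1 | 1 | 1 | 0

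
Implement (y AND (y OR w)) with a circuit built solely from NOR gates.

((y NOR y) NOR (((y NOR w) NOR (y NOR w)) NOR ((y NOR w) NOR (y NOR w))))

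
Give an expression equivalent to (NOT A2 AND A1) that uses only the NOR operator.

(((A2 NOR A2) NOR (A2 NOR A2)) NOR (A1 NOR A1))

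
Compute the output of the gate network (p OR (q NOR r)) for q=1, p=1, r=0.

Substituting: (1 OR (1 NOR 0))
= 1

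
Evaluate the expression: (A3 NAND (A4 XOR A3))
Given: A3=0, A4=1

Substituting: (0 NAND (1 XOR 0))
= 1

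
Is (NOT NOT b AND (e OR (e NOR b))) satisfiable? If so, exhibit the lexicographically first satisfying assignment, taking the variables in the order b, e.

b=1, e=1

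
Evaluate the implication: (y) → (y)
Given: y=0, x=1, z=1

Antecedent (y) = 0; consequent (y) = 0.
0 → 0 = 1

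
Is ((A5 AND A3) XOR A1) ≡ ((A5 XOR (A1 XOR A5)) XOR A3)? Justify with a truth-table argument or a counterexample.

No. Counterexample: with A5=0, A3=1, A1=0, Expression 1 = 0 but Expression 2 = 1.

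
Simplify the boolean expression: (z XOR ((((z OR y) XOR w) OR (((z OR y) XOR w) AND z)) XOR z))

By XOR self-cancellation ((E XOR v) XOR v = E) then absorption (E OR (E AND v) = E):
= ((z OR y) XOR w)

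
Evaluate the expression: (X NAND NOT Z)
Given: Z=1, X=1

Substituting: (1 NAND NOT 1)
= 1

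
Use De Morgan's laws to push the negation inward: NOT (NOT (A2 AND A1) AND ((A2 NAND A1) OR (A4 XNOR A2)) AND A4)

(A2 AND A1) OR NOT ((A2 NAND A1) OR (A4 XNOR A2)) OR NOT A4
De Morgan's: NOT(AND of terms) = OR of negations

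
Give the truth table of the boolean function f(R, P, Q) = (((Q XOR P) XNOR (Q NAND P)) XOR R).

R | P | Q | Output
------------------
0 | 0 | 0 | 0
0 | 0 | 1 | 1
0 | 1 | 0 | 1
0 | 1 | 1 | 1
1 | 0 | 0 | 1
1 | 0 | 1 | 0
1 | 1 | 0 | 0
1 | 1 | 1 | 0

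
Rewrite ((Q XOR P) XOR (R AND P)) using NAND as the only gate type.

((((Q NAND (Q NAND P)) NAND (P NAND (Q NAND P))) NAND (((Q NAND (Q NAND P)) NAND (P NAND (Q NAND P))) NAND ((R NAND P) NAND (R NAND P)))) NAND (((R NAND P) NAND (R NAND P)) NAND (((Q NAND (Q NAND P)) NAND (P NAND (Q NAND P))) NAND ((R NAND P) NAND (R NAND P)))))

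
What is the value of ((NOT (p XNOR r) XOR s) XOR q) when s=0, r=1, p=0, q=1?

Substituting: ((NOT (0 XNOR 1) XOR 0) XOR 1)
= 0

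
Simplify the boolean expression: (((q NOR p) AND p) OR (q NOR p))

By absorption (E OR (E AND v) = E):
= (q NOR p)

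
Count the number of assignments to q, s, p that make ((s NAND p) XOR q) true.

Satisfying assignments: (0,0,0), (0,0,1), (0,1,0), (1,1,1)
Count: 4 out of 8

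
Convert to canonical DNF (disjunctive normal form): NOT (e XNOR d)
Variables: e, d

(NOT e AND d) OR (e AND NOT d)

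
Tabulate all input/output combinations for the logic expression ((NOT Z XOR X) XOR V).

Z | X | V | Output
------------------
0 | 0 | 0 | 1
0 | 0 | 1 | 0
0 | 1 | 0 | 0
0 | 1 | 1 | 1
1 | 0 | 0 | 0
1 | 0 | 1 | 1
1 | 1 | 0 | 1
1 | 1 | 1 | 0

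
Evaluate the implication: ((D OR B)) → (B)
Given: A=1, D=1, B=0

Antecedent ((D OR B)) = 1; consequent (B) = 0.
1 → 0 = 0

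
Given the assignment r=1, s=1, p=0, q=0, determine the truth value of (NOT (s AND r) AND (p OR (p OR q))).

Substituting: (NOT (1 AND 1) AND (0 OR (0 OR 0)))
= 0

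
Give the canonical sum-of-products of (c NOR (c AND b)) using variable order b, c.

Σm(0, 2) = (NOT b AND NOT c) OR (b AND NOT c)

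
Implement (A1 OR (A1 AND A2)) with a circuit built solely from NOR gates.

((A1 NOR ((A1 NOR A1) NOR (A2 NOR A2))) NOR (A1 NOR ((A1 NOR A1) NOR (A2 NOR A2))))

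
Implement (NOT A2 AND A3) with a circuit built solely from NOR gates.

(((A2 NOR A2) NOR (A2 NOR A2)) NOR (A3 NOR A3))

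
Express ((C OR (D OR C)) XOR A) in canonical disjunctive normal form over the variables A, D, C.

(NOT A AND NOT D AND C) OR (NOT A AND D AND NOT C) OR (NOT A AND D AND C) OR (A AND NOT D AND NOT C)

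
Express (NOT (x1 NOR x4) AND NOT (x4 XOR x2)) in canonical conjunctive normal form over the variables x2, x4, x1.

(x2 OR x4 OR x1) AND (x2 OR NOT x4 OR x1) AND (x2 OR NOT x4 OR NOT x1) AND (NOT x2 OR x4 OR x1) AND (NOT x2 OR x4 OR NOT x1)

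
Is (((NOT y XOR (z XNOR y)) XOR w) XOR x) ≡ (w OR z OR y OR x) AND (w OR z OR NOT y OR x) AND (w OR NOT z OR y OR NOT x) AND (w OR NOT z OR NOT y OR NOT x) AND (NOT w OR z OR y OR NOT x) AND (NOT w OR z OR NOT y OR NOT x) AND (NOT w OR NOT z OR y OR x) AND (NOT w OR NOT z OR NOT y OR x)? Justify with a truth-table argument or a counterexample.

Yes, they are equivalent — the two output columns agree on all 16 assignments:
w | z | y | x | Expression 1 | Expression 2
-------------------------------------------
0 | 0 | 0 | 0 | 0 | 0
0 | 0 | 0 | 1 | 1 | 1
0 | 0 | 1 | 0 | 0 | 0
0 | 0 | 1 | 1 | 1 | 1
0 | 1 | 0 | 0 | 1 | 1
0 | 1 | 0 | 1 | 0 | 0
0 | 1 | 1 | 0 | 1 | 1
0 | 1 | 1 | 1 | 0 | 0
1 | 0 | 0 | 0 | 1 | 1
1 | 0 | 0 | 1 | 0 | 0
1 | 0 | 1 | 0 | 1 | 1
1 | 0 | 1 | 1 | 0 | 0
1 | 1 | 0 | 0 | 0 | 0
1 | 1 | 0 | 1 | 1 | 1
1 | 1 | 1 | 0 | 0 | 0
1 | 1 | 1 | 1 | 1 | 1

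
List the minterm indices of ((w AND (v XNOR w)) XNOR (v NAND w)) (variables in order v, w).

Σm() = FALSE (no minterms)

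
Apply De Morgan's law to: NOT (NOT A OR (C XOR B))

A AND NOT (C XOR B)
De Morgan's: NOT(OR of terms) = AND of negations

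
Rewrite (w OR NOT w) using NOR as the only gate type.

((w NOR (w NOR w)) NOR (w NOR (w NOR w)))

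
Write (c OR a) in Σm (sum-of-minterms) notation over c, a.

Σm(1, 2, 3) = (NOT c AND a) OR (c AND NOT a) OR (c AND a)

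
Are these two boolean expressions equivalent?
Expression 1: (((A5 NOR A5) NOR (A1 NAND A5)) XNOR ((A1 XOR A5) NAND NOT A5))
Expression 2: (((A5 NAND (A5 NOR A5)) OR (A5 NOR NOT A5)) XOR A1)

No. Counterexample: with A1=0, A5=0, Expression 1 = 0 but Expression 2 = 1.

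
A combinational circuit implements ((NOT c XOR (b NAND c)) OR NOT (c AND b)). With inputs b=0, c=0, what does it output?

Substituting: ((NOT 0 XOR (0 NAND 0)) OR NOT (0 AND 0))
= 1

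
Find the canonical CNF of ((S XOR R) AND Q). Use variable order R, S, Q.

(R OR S OR Q) AND (R OR S OR NOT Q) AND (R OR NOT S OR Q) AND (NOT R OR S OR Q) AND (NOT R OR NOT S OR Q) AND (NOT R OR NOT S OR NOT Q)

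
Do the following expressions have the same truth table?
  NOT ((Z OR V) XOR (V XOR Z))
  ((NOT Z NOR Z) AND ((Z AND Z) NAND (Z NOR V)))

No. Counterexample: with V=0, Z=0, Expression 1 = 1 but Expression 2 = 0.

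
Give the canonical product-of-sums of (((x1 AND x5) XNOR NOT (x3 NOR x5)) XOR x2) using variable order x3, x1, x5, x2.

ΠM(1, 2, 5, 7, 8, 10, 12, 15) = (x3 OR x1 OR x5 OR NOT x2) AND (x3 OR x1 OR NOT x5 OR x2) AND (x3 OR NOT x1 OR x5 OR NOT x2) AND (x3 OR NOT x1 OR NOT x5 OR NOT x2) AND (NOT x3 OR x1 OR x5 OR x2) AND (NOT x3 OR x1 OR NOT x5 OR x2) AND (NOT x3 OR NOT x1 OR x5 OR x2) AND (NOT x3 OR NOT x1 OR NOT x5 OR NOT x2)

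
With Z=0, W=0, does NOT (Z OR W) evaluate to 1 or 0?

Substituting: NOT (0 OR 0)
= 1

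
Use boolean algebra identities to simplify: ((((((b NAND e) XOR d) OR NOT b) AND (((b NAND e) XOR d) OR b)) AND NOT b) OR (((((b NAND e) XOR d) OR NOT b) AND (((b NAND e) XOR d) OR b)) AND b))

By distribution ((E AND v) OR (E AND NOT v) = E) then distribution ((E OR v) AND (E OR NOT v) = E):
= ((b NAND e) XOR d)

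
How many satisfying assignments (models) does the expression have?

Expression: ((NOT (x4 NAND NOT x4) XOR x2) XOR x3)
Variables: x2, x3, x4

Satisfying assignments: (0,1,0), (0,1,1), (1,0,0), (1,0,1)
Count: 4 out of 8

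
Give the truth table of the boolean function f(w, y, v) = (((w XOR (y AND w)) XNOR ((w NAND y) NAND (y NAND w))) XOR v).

w | y | v | Output
------------------
0 | 0 | 0 | 1
0 | 0 | 1 | 0
0 | 1 | 0 | 1
0 | 1 | 1 | 0
1 | 0 | 0 | 0
1 | 0 | 1 | 1
1 | 1 | 0 | 0
1 | 1 | 1 | 1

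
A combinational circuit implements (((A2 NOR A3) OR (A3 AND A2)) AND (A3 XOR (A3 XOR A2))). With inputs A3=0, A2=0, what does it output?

Substituting: (((0 NOR 0) OR (0 AND 0)) AND (0 XOR (0 XOR 0)))
= 0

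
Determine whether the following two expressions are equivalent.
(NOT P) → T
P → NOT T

No, Inverse is not equivalent to original (counterexample: P=0, T=0, R=0)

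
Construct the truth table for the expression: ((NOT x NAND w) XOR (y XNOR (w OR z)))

y | x | w | z | Output
----------------------
0 | 0 | 0 | 0 | 0
0 | 0 | 0 | 1 | 1
0 | 0 | 1 | 0 | 0
0 | 0 | 1 | 1 | 0
0 | 1 | 0 | 0 | 0
0 | 1 | 0 | 1 | 1
0 | 1 | 1 | 0 | 1
0 | 1 | 1 | 1 | 1
1 | 0 | 0 | 0 | 1
1 | 0 | 0 | 1 | 0
1 | 0 | 1 | 0 | 1
1 | 0 | 1 | 1 | 1
1 | 1 | 0 | 0 | 1
1 | 1 | 0 | 1 | 0
1 | 1 | 1 | 0 | 0
1 | 1 | 1 | 1 | 0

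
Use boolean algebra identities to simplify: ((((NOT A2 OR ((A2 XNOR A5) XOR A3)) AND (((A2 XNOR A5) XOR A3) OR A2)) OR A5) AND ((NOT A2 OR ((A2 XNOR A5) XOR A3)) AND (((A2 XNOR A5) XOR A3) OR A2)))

By absorption (E AND (E OR v) = E) then distribution ((E OR v) AND (E OR NOT v) = E):
= ((A2 XNOR A5) XOR A3)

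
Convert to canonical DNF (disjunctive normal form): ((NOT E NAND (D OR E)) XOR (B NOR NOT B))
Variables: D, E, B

(NOT D AND NOT E AND NOT B) OR (NOT D AND NOT E AND B) OR (NOT D AND E AND NOT B) OR (NOT D AND E AND B) OR (D AND E AND NOT B) OR (D AND E AND B)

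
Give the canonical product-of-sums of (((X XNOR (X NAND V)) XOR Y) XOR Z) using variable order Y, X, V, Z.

ΠM(0, 2, 5, 6, 9, 11, 12, 15) = (Y OR X OR V OR Z) AND (Y OR X OR NOT V OR Z) AND (Y OR NOT X OR V OR NOT Z) AND (Y OR NOT X OR NOT V OR Z) AND (NOT Y OR X OR V OR NOT Z) AND (NOT Y OR X OR NOT V OR NOT Z) AND (NOT Y OR NOT X OR V OR Z) AND (NOT Y OR NOT X OR NOT V OR NOT Z)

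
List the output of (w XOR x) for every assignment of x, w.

x | w | Output
--------------
0 | 0 | 0
0 | 1 | 1
1 | 0 | 1
1 | 1 | 0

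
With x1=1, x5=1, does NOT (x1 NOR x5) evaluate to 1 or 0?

Substituting: NOT (1 NOR 1)
= 1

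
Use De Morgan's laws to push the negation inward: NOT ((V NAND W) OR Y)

NOT (V NAND W) AND NOT Y
De Morgan's: NOT(OR of terms) = AND of negations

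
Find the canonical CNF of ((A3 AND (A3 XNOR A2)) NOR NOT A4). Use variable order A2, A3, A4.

(A2 OR A3 OR A4) AND (A2 OR NOT A3 OR A4) AND (NOT A2 OR A3 OR A4) AND (NOT A2 OR NOT A3 OR A4) AND (NOT A2 OR NOT A3 OR NOT A4)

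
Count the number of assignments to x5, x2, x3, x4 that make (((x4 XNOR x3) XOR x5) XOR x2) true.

Satisfying assignments: (0,0,0,0), (0,0,1,1), (0,1,0,1), (0,1,1,0), (1,0,0,1), (1,0,1,0), (1,1,0,0), (1,1,1,1)
Count: 8 out of 16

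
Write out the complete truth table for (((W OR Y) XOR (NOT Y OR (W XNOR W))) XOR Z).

Y | Z | W | Output
------------------
0 | 0 | 0 | 1
0 | 0 | 1 | 0
0 | 1 | 0 | 0
0 | 1 | 1 | 1
1 | 0 | 0 | 0
1 | 0 | 1 | 0
1 | 1 | 0 | 1
1 | 1 | 1 | 1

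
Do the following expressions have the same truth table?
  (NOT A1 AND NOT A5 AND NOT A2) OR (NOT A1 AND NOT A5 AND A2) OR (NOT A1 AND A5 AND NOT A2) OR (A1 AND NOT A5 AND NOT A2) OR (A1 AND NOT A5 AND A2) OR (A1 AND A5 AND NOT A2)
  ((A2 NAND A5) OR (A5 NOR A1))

Yes, they are equivalent — the two output columns agree on all 8 assignments:
A1 | A5 | A2 | Expression 1 | Expression 2
------------------------------------------
0 | 0 | 0 | 1 | 1
0 | 0 | 1 | 1 | 1
0 | 1 | 0 | 1 | 1
0 | 1 | 1 | 0 | 0
1 | 0 | 0 | 1 | 1
1 | 0 | 1 | 1 | 1
1 | 1 | 0 | 1 | 1
1 | 1 | 1 | 0 | 0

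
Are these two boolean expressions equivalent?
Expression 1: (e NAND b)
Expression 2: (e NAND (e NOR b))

No. Counterexample: with b=1, e=1, Expression 1 = 0 but Expression 2 = 1.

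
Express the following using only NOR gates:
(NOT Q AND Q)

(((Q NOR Q) NOR (Q NOR Q)) NOR (Q NOR Q))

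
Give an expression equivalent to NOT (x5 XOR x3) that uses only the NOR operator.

(((((x5 NOR x3) NOR (x5 NOR x3)) NOR ((x5 NOR x3) NOR (x5 NOR x3))) NOR ((((x5 NOR x5) NOR (x3 NOR x3)) NOR ((x5 NOR x5) NOR (x3 NOR x3))) NOR (((x5 NOR x5) NOR (x3 NOR x3)) NOR ((x5 NOR x5) NOR (x3 NOR x3))))) NOR ((((x5 NOR x3) NOR (x5 NOR x3)) NOR ((x5 NOR x3) NOR (x5 NOR x3))) NOR ((((x5 NOR x5) NOR (x3 NOR x3)) NOR ((x5 NOR x5) NOR (x3 NOR x3))) NOR (((x5 NOR x5) NOR (x3 NOR x3)) NOR ((x5 NOR x5) NOR (x3 NOR x3))))))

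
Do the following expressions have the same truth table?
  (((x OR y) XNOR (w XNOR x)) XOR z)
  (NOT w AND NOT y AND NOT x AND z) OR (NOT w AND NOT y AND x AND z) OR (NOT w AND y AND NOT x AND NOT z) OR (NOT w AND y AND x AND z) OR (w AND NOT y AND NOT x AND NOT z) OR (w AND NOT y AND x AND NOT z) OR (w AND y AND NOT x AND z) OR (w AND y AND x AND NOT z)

Yes, they are equivalent — the two output columns agree on all 16 assignments:
w | y | x | z | Expression 1 | Expression 2
-------------------------------------------
0 | 0 | 0 | 0 | 0 | 0
0 | 0 | 0 | 1 | 1 | 1
0 | 0 | 1 | 0 | 0 | 0
0 | 0 | 1 | 1 | 1 | 1
0 | 1 | 0 | 0 | 1 | 1
0 | 1 | 0 | 1 | 0 | 0
0 | 1 | 1 | 0 | 0 | 0
0 | 1 | 1 | 1 | 1 | 1
1 | 0 | 0 | 0 | 1 | 1
1 | 0 | 0 | 1 | 0 | 0
1 | 0 | 1 | 0 | 1 | 1
1 | 0 | 1 | 1 | 0 | 0
1 | 1 | 0 | 0 | 0 | 0
1 | 1 | 0 | 1 | 1 | 1
1 | 1 | 1 | 0 | 1 | 1
1 | 1 | 1 | 1 | 0 | 0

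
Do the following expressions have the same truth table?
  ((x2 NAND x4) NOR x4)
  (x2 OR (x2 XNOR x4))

No. Counterexample: with x2=0, x4=0, Expression 1 = 0 but Expression 2 = 1.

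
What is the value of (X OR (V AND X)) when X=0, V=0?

Substituting: (0 OR (0 AND 0))
= 0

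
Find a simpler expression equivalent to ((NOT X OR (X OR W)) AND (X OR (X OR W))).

By distribution ((E OR v) AND (E OR NOT v) = E):
= (X OR W)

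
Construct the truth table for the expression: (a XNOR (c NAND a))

c | a | Output
--------------
0 | 0 | 0
0 | 1 | 1
1 | 0 | 0
1 | 1 | 0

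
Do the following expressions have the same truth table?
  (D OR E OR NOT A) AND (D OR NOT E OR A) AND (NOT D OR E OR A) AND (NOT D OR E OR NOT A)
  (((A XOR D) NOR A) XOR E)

Yes, they are equivalent — the two output columns agree on all 8 assignments:
D | E | A | Expression 1 | Expression 2
---------------------------------------
0 | 0 | 0 | 1 | 1
0 | 0 | 1 | 0 | 0
0 | 1 | 0 | 0 | 0
0 | 1 | 1 | 1 | 1
1 | 0 | 0 | 0 | 0
1 | 0 | 1 | 0 | 0
1 | 1 | 0 | 1 | 1
1 | 1 | 1 | 1 | 1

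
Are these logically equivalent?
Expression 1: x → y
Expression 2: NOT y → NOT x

Yes, Contrapositive is always equivalent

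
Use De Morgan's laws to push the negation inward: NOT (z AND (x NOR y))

NOT z OR NOT (x NOR y)
De Morgan's: NOT(AND of terms) = OR of negations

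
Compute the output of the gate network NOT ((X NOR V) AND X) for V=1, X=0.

Substituting: NOT ((0 NOR 1) AND 0)
= 1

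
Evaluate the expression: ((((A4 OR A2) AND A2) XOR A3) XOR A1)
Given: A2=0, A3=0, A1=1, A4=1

Substituting: ((((1 OR 0) AND 0) XOR 0) XOR 1)
= 1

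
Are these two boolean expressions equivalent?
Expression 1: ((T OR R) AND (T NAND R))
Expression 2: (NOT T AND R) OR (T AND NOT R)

Yes, they are equivalent — the two output columns agree on all 4 assignments:
T | R | Expression 1 | Expression 2
-----------------------------------
0 | 0 | 0 | 0
0 | 1 | 1 | 1
1 | 0 | 1 | 1
1 | 1 | 0 | 0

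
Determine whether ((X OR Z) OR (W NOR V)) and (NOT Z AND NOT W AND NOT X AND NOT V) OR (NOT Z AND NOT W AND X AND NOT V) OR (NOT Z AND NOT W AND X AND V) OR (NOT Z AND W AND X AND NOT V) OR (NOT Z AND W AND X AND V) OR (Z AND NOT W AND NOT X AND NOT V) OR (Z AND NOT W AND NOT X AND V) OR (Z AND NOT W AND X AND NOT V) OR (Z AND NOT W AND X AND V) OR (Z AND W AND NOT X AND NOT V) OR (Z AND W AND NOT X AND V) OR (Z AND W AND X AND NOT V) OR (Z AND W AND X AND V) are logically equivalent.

Yes, they are equivalent — the two output columns agree on all 16 assignments:
Z | W | X | V | Expression 1 | Expression 2
-------------------------------------------
0 | 0 | 0 | 0 | 1 | 1
0 | 0 | 0 | 1 | 0 | 0
0 | 0 | 1 | 0 | 1 | 1
0 | 0 | 1 | 1 | 1 | 1
0 | 1 | 0 | 0 | 0 | 0
0 | 1 | 0 | 1 | 0 | 0
0 | 1 | 1 | 0 | 1 | 1
0 | 1 | 1 | 1 | 1 | 1
1 | 0 | 0 | 0 | 1 | 1
1 | 0 | 0 | 1 | 1 | 1
1 | 0 | 1 | 0 | 1 | 1
1 | 0 | 1 | 1 | 1 | 1
1 | 1 | 0 | 0 | 1 | 1
1 | 1 | 0 | 1 | 1 | 1
1 | 1 | 1 | 0 | 1 | 1
1 | 1 | 1 | 1 | 1 | 1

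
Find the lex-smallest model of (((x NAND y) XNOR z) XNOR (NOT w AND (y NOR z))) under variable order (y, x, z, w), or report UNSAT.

y=0, x=0, z=0, w=1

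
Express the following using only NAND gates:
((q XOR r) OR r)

((((q NAND (q NAND r)) NAND (r NAND (q NAND r))) NAND ((q NAND (q NAND r)) NAND (r NAND (q NAND r)))) NAND (r NAND r))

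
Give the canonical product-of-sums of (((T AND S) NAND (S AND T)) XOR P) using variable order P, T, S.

ΠM(3, 4, 5, 6) = (P OR NOT T OR NOT S) AND (NOT P OR T OR S) AND (NOT P OR T OR NOT S) AND (NOT P OR NOT T OR S)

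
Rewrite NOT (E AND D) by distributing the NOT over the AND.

NOT E OR NOT D
De Morgan's: NOT(AND of terms) = OR of negations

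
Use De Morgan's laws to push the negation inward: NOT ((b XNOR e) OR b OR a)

NOT (b XNOR e) AND NOT b AND NOT a
De Morgan's: NOT(OR of terms) = AND of negations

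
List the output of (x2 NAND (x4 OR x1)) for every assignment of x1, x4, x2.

x1 | x4 | x2 | Output
---------------------
0 | 0 | 0 | 1
0 | 0 | 1 | 1
0 | 1 | 0 | 1
0 | 1 | 1 | 0
1 | 0 | 0 | 1
1 | 0 | 1 | 0
1 | 1 | 0 | 1
1 | 1 | 1 | 0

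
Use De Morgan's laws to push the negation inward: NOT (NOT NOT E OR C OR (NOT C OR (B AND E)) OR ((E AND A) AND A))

NOT E AND NOT C AND NOT (NOT C OR (B AND E)) AND NOT ((E AND A) AND A)
De Morgan's: NOT(OR of terms) = AND of negations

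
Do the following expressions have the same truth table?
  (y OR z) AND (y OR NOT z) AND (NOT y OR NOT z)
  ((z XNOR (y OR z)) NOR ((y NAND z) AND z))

Yes, they are equivalent — the two output columns agree on all 4 assignments:
y | z | Expression 1 | Expression 2
-----------------------------------
0 | 0 | 0 | 0
0 | 1 | 0 | 0
1 | 0 | 1 | 1
1 | 1 | 0 | 0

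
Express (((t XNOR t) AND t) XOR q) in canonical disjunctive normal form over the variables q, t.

(NOT q AND t) OR (q AND NOT t)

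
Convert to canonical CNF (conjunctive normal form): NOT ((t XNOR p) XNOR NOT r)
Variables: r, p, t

(r OR p OR t) AND (r OR NOT p OR NOT t) AND (NOT r OR p OR NOT t) AND (NOT r OR NOT p OR t)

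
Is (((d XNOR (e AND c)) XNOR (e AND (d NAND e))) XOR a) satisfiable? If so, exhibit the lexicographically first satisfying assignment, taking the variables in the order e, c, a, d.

e=0, c=0, a=0, d=1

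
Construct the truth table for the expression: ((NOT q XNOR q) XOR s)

q | s | Output
--------------
0 | 0 | 0
0 | 1 | 1
1 | 0 | 0
1 | 1 | 1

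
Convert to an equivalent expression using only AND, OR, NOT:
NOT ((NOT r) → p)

(NOT r) AND NOT p
(Negated implication: NOT(A → B) = A AND NOT B)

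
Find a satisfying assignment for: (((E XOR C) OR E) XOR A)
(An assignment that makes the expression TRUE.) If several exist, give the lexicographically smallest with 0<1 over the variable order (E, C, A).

E=0, C=0, A=1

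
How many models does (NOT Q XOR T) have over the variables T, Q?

Satisfying assignments: (0,0), (1,1)
Count: 2 out of 4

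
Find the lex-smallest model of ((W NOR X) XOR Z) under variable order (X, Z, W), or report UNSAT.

X=0, Z=0, W=0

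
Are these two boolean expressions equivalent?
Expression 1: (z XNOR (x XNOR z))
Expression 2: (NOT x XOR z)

No. Counterexample: with z=0, x=0, Expression 1 = 0 but Expression 2 = 1.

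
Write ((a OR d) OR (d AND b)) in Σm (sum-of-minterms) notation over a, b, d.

Σm(1, 3, 4, 5, 6, 7) = (NOT a AND NOT b AND d) OR (NOT a AND b AND d) OR (a AND NOT b AND NOT d) OR (a AND NOT b AND d) OR (a AND b AND NOT d) OR (a AND b AND d)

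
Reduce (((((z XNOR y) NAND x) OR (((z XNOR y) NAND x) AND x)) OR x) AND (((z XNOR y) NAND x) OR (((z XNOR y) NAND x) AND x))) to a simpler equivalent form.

By absorption (E AND (E OR v) = E) then absorption (E OR (E AND v) = E):
= ((z XNOR y) NAND x)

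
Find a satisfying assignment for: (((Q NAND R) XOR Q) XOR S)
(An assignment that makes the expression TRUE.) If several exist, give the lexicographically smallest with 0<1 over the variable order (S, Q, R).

S=0, Q=0, R=0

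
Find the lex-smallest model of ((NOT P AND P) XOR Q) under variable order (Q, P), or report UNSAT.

Q=1, P=0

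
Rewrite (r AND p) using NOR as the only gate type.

((r NOR r) NOR (p NOR p))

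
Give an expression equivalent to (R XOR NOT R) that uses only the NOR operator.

((((R NOR (R NOR R)) NOR (R NOR (R NOR R))) NOR ((R NOR (R NOR R)) NOR (R NOR (R NOR R)))) NOR ((((R NOR R) NOR ((R NOR R) NOR (R NOR R))) NOR ((R NOR R) NOR ((R NOR R) NOR (R NOR R)))) NOR (((R NOR R) NOR ((R NOR R) NOR (R NOR R))) NOR ((R NOR R) NOR ((R NOR R) NOR (R NOR R))))))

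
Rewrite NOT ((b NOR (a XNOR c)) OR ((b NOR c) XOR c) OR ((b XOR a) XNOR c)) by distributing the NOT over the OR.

NOT (b NOR (a XNOR c)) AND NOT ((b NOR c) XOR c) AND NOT ((b XOR a) XNOR c)
De Morgan's: NOT(OR of terms) = AND of negations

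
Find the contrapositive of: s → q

Contrapositive: NOT q → NOT s
Note: A statement and its contrapositive are logically equivalent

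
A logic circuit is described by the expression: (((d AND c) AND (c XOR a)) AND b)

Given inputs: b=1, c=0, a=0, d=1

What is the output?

Substituting: (((1 AND 0) AND (0 XOR 0)) AND 1)
= 0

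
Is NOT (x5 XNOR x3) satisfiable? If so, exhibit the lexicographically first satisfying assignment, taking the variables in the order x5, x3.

x5=0, x3=1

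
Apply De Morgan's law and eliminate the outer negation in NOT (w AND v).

NOT w OR NOT v
De Morgan's: NOT(AND of terms) = OR of negations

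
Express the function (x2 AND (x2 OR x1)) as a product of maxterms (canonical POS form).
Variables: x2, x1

ΠM(0, 1) = (x2 OR x1) AND (x2 OR NOT x1)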